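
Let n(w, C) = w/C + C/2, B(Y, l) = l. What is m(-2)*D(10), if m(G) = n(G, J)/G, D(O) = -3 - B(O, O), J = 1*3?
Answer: 65/12 ≈ 5.4167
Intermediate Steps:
J = 3
n(w, C) = C/2 + w/C (n(w, C) = w/C + C*(½) = w/C + C/2 = C/2 + w/C)
D(O) = -3 - O
m(G) = (3/2 + G/3)/G (m(G) = ((½)*3 + G/3)/G = (3/2 + G*(⅓))/G = (3/2 + G/3)/G)
m(-2)*D(10) = ((⅙)*(9 + 2*(-2))/(-2))*(-3 - 1*10) = ((⅙)*(-½)*(9 - 4))*(-3 - 10) = ((⅙)*(-½)*5)*(-13) = -5/12*(-13) = 65/12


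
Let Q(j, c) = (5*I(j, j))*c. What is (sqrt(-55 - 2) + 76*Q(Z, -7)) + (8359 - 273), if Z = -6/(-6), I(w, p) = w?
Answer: 5426 + I*sqrt(57) ≈ 5426.0 + 7.5498*I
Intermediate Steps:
Z = 1 (Z = -6*(-1/6) = 1)
Q(j, c) = 5*c*j (Q(j, c) = (5*j)*c = 5*c*j)
(sqrt(-55 - 2) + 76*Q(Z, -7)) + (8359 - 273) = (sqrt(-55 - 2) + 76*(5*(-7)*1)) + (8359 - 273) = (sqrt(-57) + 76*(-35)) + 8086 = (I*sqrt(57) - 2660) + 8086 = (-2660 + I*sqrt(57)) + 8086 = 5426 + I*sqrt(57)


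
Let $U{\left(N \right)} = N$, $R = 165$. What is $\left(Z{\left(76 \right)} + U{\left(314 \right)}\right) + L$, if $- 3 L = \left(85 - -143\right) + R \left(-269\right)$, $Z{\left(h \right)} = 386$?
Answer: $15419$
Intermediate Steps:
$L = 14719$ ($L = - \frac{\left(85 - -143\right) + 165 \left(-269\right)}{3} = - \frac{\left(85 + 143\right) - 44385}{3} = - \frac{228 - 44385}{3} = \left(- \frac{1}{3}\right) \left(-44157\right) = 14719$)
$\left(Z{\left(76 \right)} + U{\left(314 \right)}\right) + L = \left(386 + 314\right) + 14719 = 700 + 14719 = 15419$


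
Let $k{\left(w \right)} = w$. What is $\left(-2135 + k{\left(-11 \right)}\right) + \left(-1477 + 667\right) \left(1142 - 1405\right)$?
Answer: $210884$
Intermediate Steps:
$\left(-2135 + k{\left(-11 \right)}\right) + \left(-1477 + 667\right) \left(1142 - 1405\right) = \left(-2135 - 11\right) + \left(-1477 + 667\right) \left(1142 - 1405\right) = -2146 - -213030 = -2146 + 213030 = 210884$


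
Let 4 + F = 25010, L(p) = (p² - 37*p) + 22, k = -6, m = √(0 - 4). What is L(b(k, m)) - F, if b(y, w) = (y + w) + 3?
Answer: -24868 - 86*I ≈ -24868.0 - 86.0*I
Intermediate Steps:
m = 2*I (m = √(-4) = 2*I ≈ 2.0*I)
b(y, w) = 3 + w + y (b(y, w) = (w + y) + 3 = 3 + w + y)
L(p) = 22 + p² - 37*p
F = 25006 (F = -4 + 25010 = 25006)
L(b(k, m)) - F = (22 + (3 + 2*I - 6)² - 37*(3 + 2*I - 6)) - 1*25006 = (22 + (-3 + 2*I)² - 37*(-3 + 2*I)) - 25006 = (22 + (-3 + 2*I)² + (111 - 74*I)) - 25006 = (133 + (-3 + 2*I)² - 74*I) - 25006 = -24873 + (-3 + 2*I)² - 74*I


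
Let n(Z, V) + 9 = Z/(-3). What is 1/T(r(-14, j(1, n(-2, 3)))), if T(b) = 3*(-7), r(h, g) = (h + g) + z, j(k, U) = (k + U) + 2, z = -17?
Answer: -1/21 ≈ -0.047619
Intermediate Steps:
n(Z, V) = -9 - Z/3 (n(Z, V) = -9 + Z/(-3) = -9 + Z*(-1/3) = -9 - Z/3)
j(k, U) = 2 + U + k (j(k, U) = (U + k) + 2 = 2 + U + k)
r(h, g) = -17 + g + h (r(h, g) = (h + g) - 17 = (g + h) - 17 = -17 + g + h)
T(b) = -21
1/T(r(-14, j(1, n(-2, 3)))) = 1/(-21) = -1/21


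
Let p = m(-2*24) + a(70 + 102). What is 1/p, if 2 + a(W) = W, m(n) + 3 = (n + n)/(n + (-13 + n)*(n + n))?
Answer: 121/20205 ≈ 0.0059886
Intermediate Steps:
m(n) = -3 + 2*n/(n + 2*n*(-13 + n)) (m(n) = -3 + (n + n)/(n + (-13 + n)*(n + n)) = -3 + (2*n)/(n + (-13 + n)*(2*n)) = -3 + (2*n)/(n + 2*n*(-13 + n)) = -3 + 2*n/(n + 2*n*(-13 + n)))
a(W) = -2 + W
p = 20205/121 (p = (77 - (-12)*24)/(-25 + 2*(-2*24)) + (-2 + (70 + 102)) = (77 - 6*(-48))/(-25 + 2*(-48)) + (-2 + 172) = (77 + 288)/(-25 - 96) + 170 = 365/(-121) + 170 = -1/121*365 + 170 = -365/121 + 170 = 20205/121 ≈ 166.98)
1/p = 1/(20205/121) = 121/20205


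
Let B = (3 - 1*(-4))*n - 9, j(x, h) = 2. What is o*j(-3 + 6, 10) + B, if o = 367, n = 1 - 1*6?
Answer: 690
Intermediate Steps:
n = -5 (n = 1 - 6 = -5)
B = -44 (B = (3 - 1*(-4))*(-5) - 9 = (3 + 4)*(-5) - 9 = 7*(-5) - 9 = -35 - 9 = -44)
o*j(-3 + 6, 10) + B = 367*2 - 44 = 734 - 44 = 690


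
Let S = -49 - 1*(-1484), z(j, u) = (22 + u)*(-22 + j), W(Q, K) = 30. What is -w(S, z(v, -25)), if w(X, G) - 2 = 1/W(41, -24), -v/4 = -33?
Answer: -61/30 ≈ -2.0333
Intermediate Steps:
v = 132 (v = -4*(-33) = 132)
z(j, u) = (-22 + j)*(22 + u)
S = 1435 (S = -49 + 1484 = 1435)
w(X, G) = 61/30 (w(X, G) = 2 + 1/30 = 61/30)
-w(S, z(v, -25)) = -1*61/30 = -61/30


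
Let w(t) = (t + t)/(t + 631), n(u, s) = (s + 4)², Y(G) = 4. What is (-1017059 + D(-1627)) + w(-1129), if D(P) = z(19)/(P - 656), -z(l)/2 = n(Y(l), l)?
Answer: -64240181956/63163 ≈ -1.0171e+6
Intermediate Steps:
n(u, s) = (4 + s)²
z(l) = -2*(4 + l)²
w(t) = 2*t/(631 + t) (w(t) = (2*t)/(631 + t) = 2*t/(631 + t))
D(P) = -1058/(-656 + P) (D(P) = (-2*(4 + 19)²)/(P - 656) = (-2*23²)/(-656 + P) = (-2*529)/(-656 + P) = -1058/(-656 + P))
(-1017059 + D(-1627)) + w(-1129) = (-1017059 - 1058/(-656 - 1627)) + 2*(-1129)/(631 - 1129) = (-1017059 - 1058/(-2283)) + 2*(-1129)/(-498) = (-1017059 - 1058*(-1/2283)) + 2*(-1129)*(-1/498) = (-1017059 + 1058/2283) + 1129/249 = -2321944639/2283 + 1129/249 = -64240181956/63163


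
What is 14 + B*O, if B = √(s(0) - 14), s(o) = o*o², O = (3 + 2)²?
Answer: 14 + 25*I*√14 ≈ 14.0 + 93.541*I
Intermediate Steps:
O = 25 (O = 5² = 25)
s(o) = o³
B = I*√14 (B = √(0³ - 14) = √(0 - 14) = √(-14) = I*√14 ≈ 3.7417*I)
14 + B*O = 14 + (I*√14)*25 = 14 + 25*I*√14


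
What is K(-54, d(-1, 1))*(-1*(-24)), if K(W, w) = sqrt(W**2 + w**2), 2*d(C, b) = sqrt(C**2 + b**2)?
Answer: 12*sqrt(11666) ≈ 1296.1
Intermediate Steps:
d(C, b) = sqrt(C**2 + b**2)/2
K(-54, d(-1, 1))*(-1*(-24)) = sqrt((-54)**2 + (sqrt((-1)**2 + 1**2)/2)**2)*(-1*(-24)) = sqrt(2916 + (sqrt(1 + 1)/2)**2)*24 = sqrt(2916 + (sqrt(2)/2)**2)*24 = sqrt(2916 + 1/2)*24 = sqrt(5833/2)*24 = (sqrt(11666)/2)*24 = 12*sqrt(11666)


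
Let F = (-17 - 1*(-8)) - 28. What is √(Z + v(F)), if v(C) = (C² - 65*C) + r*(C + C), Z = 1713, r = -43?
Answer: √8669 ≈ 93.107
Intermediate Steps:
F = -37 (F = (-17 + 8) - 28 = -9 - 28 = -37)
v(C) = C² - 151*C (v(C) = (C² - 65*C) - 43*(C + C) = (C² - 65*C) - 86*C = C² - 151*C)
√(Z + v(F)) = √(1713 - 37*(-151 - 37)) = √(1713 - 37*(-188)) = √(1713 + 6956) = √8669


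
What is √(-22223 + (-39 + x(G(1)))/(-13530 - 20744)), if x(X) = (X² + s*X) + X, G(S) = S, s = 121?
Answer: 41*I*√3882438761/17137 ≈ 149.07*I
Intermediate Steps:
x(X) = X² + 122*X (x(X) = (X² + 121*X) + X = X² + 122*X)
√(-22223 + (-39 + x(G(1)))/(-13530 - 20744)) = √(-22223 + (-39 + 1*(122 + 1))/(-13530 - 20744)) = √(-22223 + (-39 + 1*123)/(-34274)) = √(-22223 + (-39 + 123)*(-1/34274)) = √(-22223 + 84*(-1/34274)) = √(-22223 - 42/17137) = √(-380835593/17137) = 41*I*√3882438761/17137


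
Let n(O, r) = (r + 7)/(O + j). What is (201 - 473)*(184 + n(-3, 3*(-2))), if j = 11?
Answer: -50082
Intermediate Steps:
n(O, r) = (7 + r)/(11 + O) (n(O, r) = (r + 7)/(O + 11) = (7 + r)/(11 + O))
(201 - 473)*(184 + n(-3, 3*(-2))) = (201 - 473)*(184 + (7 + 3*(-2))/(11 - 3)) = -272*(184 + (7 - 6)/8) = -272*(184 + (⅛)*1) = -272*(184 + ⅛) = -272*1473/8 = -50082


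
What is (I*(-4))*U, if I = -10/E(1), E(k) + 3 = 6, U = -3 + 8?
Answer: 200/3 ≈ 66.667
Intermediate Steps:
U = 5
E(k) = 3 (E(k) = -3 + 6 = 3)
I = -10/3 ≈ -3.3333
(I*(-4))*U = -10/3*(-4)*5 = (40/3)*5 = 200/3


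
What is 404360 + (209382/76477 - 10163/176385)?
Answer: 5454608177620519/13489395645 ≈ 4.0436e+5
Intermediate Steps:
404360 + (209382/76477 - 10163/176385) = 404360 + 36154608319/13489395645 = 5454608177620519/13489395645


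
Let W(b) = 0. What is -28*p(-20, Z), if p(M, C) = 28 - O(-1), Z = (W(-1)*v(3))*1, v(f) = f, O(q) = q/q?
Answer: -756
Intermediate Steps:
O(q) = 1
Z = 0 (Z = (0*3)*1 = 0*1 = 0)
p(M, C) = 27 (p(M, C) = 28 - 1*1 = 28 - 1 = 27)
-28*p(-20, Z) = -28*27 = -756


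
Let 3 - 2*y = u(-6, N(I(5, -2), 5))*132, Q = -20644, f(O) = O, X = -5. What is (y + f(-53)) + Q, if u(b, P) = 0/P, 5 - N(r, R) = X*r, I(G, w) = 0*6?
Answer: -41391/2 ≈ -20696.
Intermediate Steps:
I(G, w) = 0
N(r, R) = 5 + 5*r (N(r, R) = 5 - (-5)*r = 5 + 5*r)
u(b, P) = 0
y = 3/2 (y = 3/2 - 0*132 = 3/2 - 1/2*0 = 3/2 + 0 = 3/2 ≈ 1.5000)
(y + f(-53)) + Q = (3/2 - 53) - 20644 = -103/2 - 20644 = -41391/2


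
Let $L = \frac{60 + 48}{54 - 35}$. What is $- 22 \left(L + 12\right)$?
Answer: $- \frac{7392}{19} \approx -389.05$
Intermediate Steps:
$L = \frac{108}{19} \approx 5.6842$
$- 22 \left(L + 12\right) = - 22 \left(\frac{108}{19} + 12\right) = \left(-22\right) \frac{336}{19} = - \frac{7392}{19}$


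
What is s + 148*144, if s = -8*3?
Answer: 21288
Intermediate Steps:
s = -24
s + 148*144 = -24 + 148*144 = -24 + 21312 = 21288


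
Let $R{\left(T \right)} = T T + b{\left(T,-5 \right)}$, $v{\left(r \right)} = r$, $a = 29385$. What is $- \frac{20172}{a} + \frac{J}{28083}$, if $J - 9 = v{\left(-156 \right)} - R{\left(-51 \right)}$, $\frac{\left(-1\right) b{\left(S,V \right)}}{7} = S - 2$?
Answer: $- \frac{24375633}{30563665} \approx -0.79754$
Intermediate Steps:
$b{\left(S,V \right)} = 14 - 7 S$ ($b{\left(S,V \right)} = - 7 \left(S - 2\right) = - 7 \left(-2 + S\right) = 14 - 7 S$)
$R{\left(T \right)} = 14 + T^{2} - 7 T$ ($R{\left(T \right)} = T T - \left(-14 + 7 T\right) = T^{2} - \left(-14 + 7 T\right) = 14 + T^{2} - 7 T$)
$J = -3119$ ($J = 9 - \left(2771 + 357\right) = 9 - 3128 = -3119$)
$- \frac{20172}{a} + \frac{J}{28083} = - \frac{20172}{29385} - \frac{3119}{28083} = \left(-20172\right) \frac{1}{29385} - \frac{3119}{28083} = - \frac{6724}{9795} - \frac{3119}{28083} = - \frac{24375633}{30563665}$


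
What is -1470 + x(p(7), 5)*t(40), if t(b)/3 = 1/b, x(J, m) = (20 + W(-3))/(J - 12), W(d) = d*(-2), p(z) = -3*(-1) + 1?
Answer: -235239/160 ≈ -1470.2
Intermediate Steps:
p(z) = 4 (p(z) = 3 + 1 = 4)
W(d) = -2*d
x(J, m) = 26/(-12 + J) (x(J, m) = (20 - 2*(-3))/(J - 12) = (20 + 6)/(-12 + J) = 26/(-12 + J))
t(b) = 3/b
-1470 + x(p(7), 5)*t(40) = -1470 + (26/(-12 + 4))*(3/40) = -1470 + (26/(-8))*(3*(1/40)) = -1470 + (26*(-1/8))*(3/40) = -1470 - 13/4*3/40 = -1470 - 39/160 = -235239/160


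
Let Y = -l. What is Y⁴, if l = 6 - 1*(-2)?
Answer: 4096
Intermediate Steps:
l = 8 (l = 6 + 2 = 8)
Y = -8 (Y = -1*8 = -8)
Y⁴ = (-8)⁴ = 4096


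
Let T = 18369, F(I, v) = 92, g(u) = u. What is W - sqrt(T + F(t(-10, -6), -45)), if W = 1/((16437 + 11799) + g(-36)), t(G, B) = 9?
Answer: 1/28200 - sqrt(18461) ≈ -135.87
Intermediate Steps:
W = 1/28200 (W = 1/((16437 + 11799) - 36) = 1/(28236 - 36) = 1/28200 ≈ 3.5461e-5)
W - sqrt(T + F(t(-10, -6), -45)) = 1/28200 - sqrt(18369 + 92) = 1/28200 - sqrt(18461)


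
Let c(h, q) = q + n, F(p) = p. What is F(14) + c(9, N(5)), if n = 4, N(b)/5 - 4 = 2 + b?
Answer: 73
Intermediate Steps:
N(b) = 30 + 5*b (N(b) = 20 + 5*(2 + b) = 20 + (10 + 5*b) = 30 + 5*b)
c(h, q) = 4 + q (c(h, q) = q + 4 = 4 + q)
F(14) + c(9, N(5)) = 14 + (4 + (30 + 5*5)) = 14 + (4 + (30 + 25)) = 14 + (4 + 55) = 14 + 59 = 73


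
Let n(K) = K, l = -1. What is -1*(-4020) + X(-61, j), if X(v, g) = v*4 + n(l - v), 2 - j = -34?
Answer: 3836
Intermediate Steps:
j = 36 (j = 2 - 1*(-34) = 2 + 34 = 36)
X(v, g) = -1 + 3*v (X(v, g) = v*4 + (-1 - v) = 4*v + (-1 - v) = -1 + 3*v)
-1*(-4020) + X(-61, j) = -1*(-4020) + (-1 + 3*(-61)) = 4020 + (-1 - 183) = 4020 - 184 = 3836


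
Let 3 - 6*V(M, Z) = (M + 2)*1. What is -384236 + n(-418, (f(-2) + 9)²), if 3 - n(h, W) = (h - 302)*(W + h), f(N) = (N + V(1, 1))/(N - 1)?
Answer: -617913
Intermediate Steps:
V(M, Z) = ⅙ - M/6 (V(M, Z) = ½ - (M + 2)/6 = ½ - (2 + M)/6 = ½ + (-⅓ - M/6) = ⅙ - M/6)
f(N) = N/(-1 + N) (f(N) = (N + (⅙ - ⅙*1))/(N - 1) = (N + (⅙ - ⅙))/(-1 + N) = (N + 0)/(-1 + N) = N/(-1 + N))
n(h, W) = 3 - (-302 + h)*(W + h) (n(h, W) = 3 - (h - 302)*(W + h) = 3 - (-302 + h)*(W + h))
-384236 + n(-418, (f(-2) + 9)²) = -384236 + (3 - 1*(-418)² + 302*(-2/(-1 - 2) + 9)² + 302*(-418) - 1*(-2/(-1 - 2) + 9)²*(-418)) = -384236 + (3 - 1*174724 + 302*(-2/(-3) + 9)² - 126236 - 1*(-2/(-3) + 9)²*(-418)) = -384236 + (3 - 174724 + 302*(-2*(-⅓) + 9)² - 126236 - 1*(-2*(-⅓) + 9)²*(-418)) = -384236 + (3 - 174724 + 302*(⅔ + 9)² - 126236 - 1*(⅔ + 9)²*(-418)) = -384236 + (3 - 174724 + 302*(29/3)² - 126236 - 1*(29/3)²*(-418)) = -384236 + (3 - 174724 + 302*(841/9) - 126236 - 1*841/9*(-418)) = -384236 + (3 - 174724 + 253982/9 - 126236 + 351538/9) = -384236 - 233677 = -617913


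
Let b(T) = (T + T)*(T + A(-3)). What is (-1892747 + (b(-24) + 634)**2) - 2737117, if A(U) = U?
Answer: -904964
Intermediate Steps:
b(T) = 2*T*(-3 + T) (b(T) = (T + T)*(T - 3) = (2*T)*(-3 + T) = 2*T*(-3 + T))
(-1892747 + (b(-24) + 634)**2) - 2737117 = (-1892747 + (2*(-24)*(-3 - 24) + 634)**2) - 2737117 = (-1892747 + (2*(-24)*(-27) + 634)**2) - 2737117 = (-1892747 + (1296 + 634)**2) - 2737117 = (-1892747 + 1930**2) - 2737117 = (-1892747 + 3724900) - 2737117 = 1832153 - 2737117 = -904964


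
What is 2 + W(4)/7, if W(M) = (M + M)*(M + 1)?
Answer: 54/7 ≈ 7.7143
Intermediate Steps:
W(M) = 2*M*(1 + M) (W(M) = (2*M)*(1 + M) = 2*M*(1 + M))
2 + W(4)/7 = 2 + (2*4*(1 + 4))/7 = 2 + (2*4*5)*(1/7) = 2 + 40*(1/7) = 2 + 40/7 = 54/7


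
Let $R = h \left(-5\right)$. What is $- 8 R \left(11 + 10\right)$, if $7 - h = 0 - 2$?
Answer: $7560$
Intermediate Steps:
$h = 9$ ($h = 7 - \left(0 - 2\right) = 7 - -2 = 7 + 2 = 9$)
$R = -45$ ($R = 9 \left(-5\right) = -45$)
$- 8 R \left(11 + 10\right) = \left(-8\right) \left(-45\right) \left(11 + 10\right) = 360 \cdot 21 = 7560$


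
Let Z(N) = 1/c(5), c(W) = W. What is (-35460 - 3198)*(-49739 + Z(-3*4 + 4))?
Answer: 9614012652/5 ≈ 1.9228e+9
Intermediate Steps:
Z(N) = ⅕ (Z(N) = 1/5 = ⅕)
(-35460 - 3198)*(-49739 + Z(-3*4 + 4)) = (-35460 - 3198)*(-49739 + ⅕) = -38658*(-248694/5) = 9614012652/5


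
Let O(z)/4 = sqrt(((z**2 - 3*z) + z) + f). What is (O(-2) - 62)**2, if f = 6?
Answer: 4068 - 496*sqrt(14) ≈ 2212.1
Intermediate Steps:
O(z) = 4*sqrt(6 + z**2 - 2*z) (O(z) = 4*sqrt(((z**2 - 3*z) + z) + 6) = 4*sqrt((z**2 - 2*z) + 6) = 4*sqrt(6 + z**2 - 2*z))
(O(-2) - 62)**2 = (4*sqrt(6 + (-2)**2 - 2*(-2)) - 62)**2 = (4*sqrt(6 + 4 + 4) - 62)**2 = (4*sqrt(14) - 62)**2 = (-62 + 4*sqrt(14))**2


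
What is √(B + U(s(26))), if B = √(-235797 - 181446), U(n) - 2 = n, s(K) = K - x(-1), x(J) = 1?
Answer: √(27 + I*√417243) ≈ 18.351 + 17.6*I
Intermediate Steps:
s(K) = -1 + K (s(K) = K - 1*1 = K - 1 = -1 + K)
U(n) = 2 + n
B = I*√417243 (B = √(-417243) = I*√417243 ≈ 645.94*I)
√(B + U(s(26))) = √(I*√417243 + (2 + (-1 + 26))) = √(I*√417243 + (2 + 25)) = √(I*√417243 + 27) = √(27 + I*√417243)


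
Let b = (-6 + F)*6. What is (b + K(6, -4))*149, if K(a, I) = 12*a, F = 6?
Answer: 10728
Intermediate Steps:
b = 0 (b = (-6 + 6)*6 = 0*6 = 0)
(b + K(6, -4))*149 = (0 + 12*6)*149 = (0 + 72)*149 = 72*149 = 10728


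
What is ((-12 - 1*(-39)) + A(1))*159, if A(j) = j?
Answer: 4452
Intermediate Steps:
((-12 - 1*(-39)) + A(1))*159 = ((-12 - 1*(-39)) + 1)*159 = ((-12 + 39) + 1)*159 = (27 + 1)*159 = 28*159 = 4452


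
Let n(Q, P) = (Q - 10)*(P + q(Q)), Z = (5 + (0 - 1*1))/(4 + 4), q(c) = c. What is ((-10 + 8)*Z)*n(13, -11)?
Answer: -6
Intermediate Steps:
Z = 1/2 (Z = (5 + (0 - 1))/8 = (5 - 1)*(1/8) = 4*(1/8) = 1/2 ≈ 0.50000)
n(Q, P) = (-10 + Q)*(P + Q) (n(Q, P) = (Q - 10)*(P + Q) = (-10 + Q)*(P + Q))
((-10 + 8)*Z)*n(13, -11) = ((-10 + 8)*(1/2))*(13**2 - 10*(-11) - 10*13 - 11*13) = (-2*1/2)*(169 + 110 - 130 - 143) = -1*6 = -6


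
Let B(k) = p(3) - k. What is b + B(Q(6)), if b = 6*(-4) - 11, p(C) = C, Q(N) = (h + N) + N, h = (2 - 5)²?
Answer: -53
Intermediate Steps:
h = 9 (h = (-3)² = 9)
Q(N) = 9 + 2*N (Q(N) = (9 + N) + N = 9 + 2*N)
B(k) = 3 - k
b = -35 (b = -24 - 11 = -35)
b + B(Q(6)) = -35 + (3 - (9 + 2*6)) = -35 + (3 - (9 + 12)) = -35 + (3 - 1*21) = -35 + (3 - 21) = -35 - 18 = -53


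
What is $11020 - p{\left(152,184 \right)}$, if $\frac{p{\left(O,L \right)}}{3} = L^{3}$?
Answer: $-18677492$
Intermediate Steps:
$p{\left(O,L \right)} = 3 L^{3}$
$11020 - p{\left(152,184 \right)} = 11020 - 3 \cdot 184^{3} = 11020 - 3 \cdot 6229504 = 11020 - 18688512 = -18677492$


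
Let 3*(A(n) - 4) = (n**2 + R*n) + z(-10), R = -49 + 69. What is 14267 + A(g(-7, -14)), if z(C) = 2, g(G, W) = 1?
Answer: 42836/3 ≈ 14279.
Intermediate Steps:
R = 20
A(n) = 14/3 + n**2/3 + 20*n/3 (A(n) = 4 + ((n**2 + 20*n) + 2)/3 = 4 + (2 + n**2 + 20*n)/3 = 4 + (2/3 + n**2/3 + 20*n/3) = 14/3 + n**2/3 + 20*n/3)
14267 + A(g(-7, -14)) = 14267 + (14/3 + (1/3)*1**2 + (20/3)*1) = 14267 + (14/3 + (1/3)*1 + 20/3) = 14267 + (14/3 + 1/3 + 20/3) = 14267 + 35/3 = 42836/3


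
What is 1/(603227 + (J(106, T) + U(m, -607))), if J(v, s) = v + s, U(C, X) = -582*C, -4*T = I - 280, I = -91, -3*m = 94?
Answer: 4/2486647 ≈ 1.6086e-6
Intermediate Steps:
m = -94/3 (m = -⅓*94 = -94/3 ≈ -31.333)
T = 371/4 (T = -(-91 - 280)/4 = -¼*(-371) = 371/4 ≈ 92.750)
J(v, s) = s + v
1/(603227 + (J(106, T) + U(m, -607))) = 1/(603227 + ((371/4 + 106) - 582*(-94/3))) = 1/(603227 + (795/4 + 18236)) = 1/(603227 + 73739/4) = 1/(2486647/4) = 4/2486647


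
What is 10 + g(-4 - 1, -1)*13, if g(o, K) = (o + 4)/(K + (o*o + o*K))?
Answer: 277/29 ≈ 9.5517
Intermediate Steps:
g(o, K) = (4 + o)/(K + o**2 + K*o) (g(o, K) = (4 + o)/(K + (o**2 + K*o)) = (4 + o)/(K + o**2 + K*o))
10 + g(-4 - 1, -1)*13 = 10 + ((4 + (-4 - 1))/(-1 + (-4 - 1)**2 - (-4 - 1)))*13 = 10 + ((4 - 5)/(-1 + (-5)**2 - 1*(-5)))*13 = 10 + (-1/(-1 + 25 + 5))*13 = 10 + (-1/29)*13 = 10 + ((1/29)*(-1))*13 = 10 - 1/29*13 = 10 - 13/29 = 277/29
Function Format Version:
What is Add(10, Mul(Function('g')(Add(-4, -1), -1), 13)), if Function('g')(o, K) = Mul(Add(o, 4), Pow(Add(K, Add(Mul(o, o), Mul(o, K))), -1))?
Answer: Rational(277, 29) ≈ 9.5517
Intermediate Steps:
Function('g')(o, K) = Mul(Pow(Add(K, Pow(o, 2), Mul(K, o)), -1), Add(4, o)) (Function('g')(o, K) = Mul(Add(4, o), Pow(Add(K, Add(Pow(o, 2), Mul(K, o))), -1)) = Mul(Add(4, o), Pow(Add(K, Pow(o, 2), Mul(K, o)), -1)) = Mul(Pow(Add(K, Pow(o, 2), Mul(K, o)), -1), Add(4, o)))
Add(10, Mul(Function('g')(Add(-4, -1), -1), 13)) = Add(10, Mul(Mul(Pow(Add(-1, Pow(Add(-4, -1), 2), Mul(-1, Add(-4, -1))), -1), Add(4, Add(-4, -1))), 13)) = Add(10, Mul(Mul(Pow(Add(-1, Pow(-5, 2), Mul(-1, -5)), -1), Add(4, -5)), 13)) = Add(10, Mul(Mul(Pow(Add(-1, 25, 5), -1), -1), 13)) = Add(10, Mul(Mul(Pow(29, -1), -1), 13)) = Add(10, Mul(Mul(Rational(1, 29), -1), 13)) = Add(10, Mul(Rational(-1, 29), 13)) = Add(10, Rational(-13, 29)) = Rational(277, 29)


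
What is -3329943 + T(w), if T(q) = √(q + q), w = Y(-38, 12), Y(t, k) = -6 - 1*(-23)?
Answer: -3329943 + √34 ≈ -3.3299e+6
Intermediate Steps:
Y(t, k) = 17 (Y(t, k) = -6 + 23 = 17)
w = 17
T(q) = √2*√q (T(q) = √(2*q) = √2*√q)
-3329943 + T(w) = -3329943 + √2*√17 = -3329943 + √34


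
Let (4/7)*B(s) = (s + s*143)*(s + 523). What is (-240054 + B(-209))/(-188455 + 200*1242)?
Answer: -16777806/59945 ≈ -279.89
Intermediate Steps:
B(s) = 252*s*(523 + s) (B(s) = 7*((s + s*143)*(s + 523))/4 = 7*((s + 143*s)*(523 + s))/4 = 7*((144*s)*(523 + s))/4 = 7*(144*s*(523 + s))/4 = 252*s*(523 + s))
(-240054 + B(-209))/(-188455 + 200*1242) = (-240054 + 252*(-209)*(523 - 209))/(-188455 + 200*1242) = (-240054 + 252*(-209)*314)/(-188455 + 248400) = (-240054 - 16537752)/59945 = -16777806*1/59945 = -16777806/59945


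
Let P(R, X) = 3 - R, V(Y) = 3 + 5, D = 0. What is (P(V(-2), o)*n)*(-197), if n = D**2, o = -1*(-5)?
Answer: 0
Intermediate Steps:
V(Y) = 8
o = 5
n = 0 (n = 0**2 = 0)
(P(V(-2), o)*n)*(-197) = ((3 - 1*8)*0)*(-197) = ((3 - 8)*0)*(-197) = -5*0*(-197) = 0*(-197) = 0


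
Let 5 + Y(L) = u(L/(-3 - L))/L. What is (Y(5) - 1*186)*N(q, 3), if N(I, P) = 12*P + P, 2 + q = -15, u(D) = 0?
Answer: -7449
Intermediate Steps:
q = -17 (q = -2 - 15 = -17)
N(I, P) = 13*P
Y(L) = -5 (Y(L) = -5 + 0/L = -5 + 0 = -5)
(Y(5) - 1*186)*N(q, 3) = (-5 - 1*186)*(13*3) = (-5 - 186)*39 = -191*39 = -7449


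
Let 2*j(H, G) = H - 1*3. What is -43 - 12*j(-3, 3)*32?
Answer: 1109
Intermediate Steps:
j(H, G) = -3/2 + H/2 (j(H, G) = (H - 1*3)/2 = (H - 3)/2 = (-3 + H)/2 = -3/2 + H/2)
-43 - 12*j(-3, 3)*32 = -43 - 12*(-3/2 + (½)*(-3))*32 = -43 - 12*(-3/2 - 3/2)*32 = -43 - 12*(-3)*32 = -43 + 36*32 = -43 + 1152 = 1109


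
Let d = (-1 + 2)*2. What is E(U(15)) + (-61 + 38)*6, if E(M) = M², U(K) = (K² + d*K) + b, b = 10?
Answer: 70087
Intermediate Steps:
d = 2 (d = 1*2 = 2)
U(K) = 10 + K² + 2*K (U(K) = (K² + 2*K) + 10 = 10 + K² + 2*K)
E(U(15)) + (-61 + 38)*6 = (10 + 15² + 2*15)² + (-61 + 38)*6 = (10 + 225 + 30)² - 23*6 = 265² - 138 = 70225 - 138 = 70087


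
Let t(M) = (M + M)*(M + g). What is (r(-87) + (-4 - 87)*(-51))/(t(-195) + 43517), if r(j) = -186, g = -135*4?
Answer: 4455/330167 ≈ 0.013493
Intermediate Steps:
g = -540
t(M) = 2*M*(-540 + M) (t(M) = (M + M)*(M - 540) = (2*M)*(-540 + M) = 2*M*(-540 + M))
(r(-87) + (-4 - 87)*(-51))/(t(-195) + 43517) = (-186 + (-4 - 87)*(-51))/(2*(-195)*(-540 - 195) + 43517) = (-186 - 91*(-51))/(2*(-195)*(-735) + 43517) = (-186 + 4641)/(286650 + 43517) = 4455/330167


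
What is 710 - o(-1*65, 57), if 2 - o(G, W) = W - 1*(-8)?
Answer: 773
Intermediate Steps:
o(G, W) = -6 - W (o(G, W) = 2 - (W - 1*(-8)) = 2 - (W + 8) = 2 - (8 + W) = 2 + (-8 - W) = -6 - W)
710 - o(-1*65, 57) = 710 - (-6 - 1*57) = 710 - (-6 - 57) = 710 - 1*(-63) = 710 + 63 = 773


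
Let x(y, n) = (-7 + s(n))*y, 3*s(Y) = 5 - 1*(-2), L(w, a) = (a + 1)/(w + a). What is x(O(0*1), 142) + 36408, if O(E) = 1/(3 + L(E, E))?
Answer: 36408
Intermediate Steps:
L(w, a) = (1 + a)/(a + w)
s(Y) = 7/3 (s(Y) = (5 - 1*(-2))/3 = (5 + 2)/3 = (⅓)*7 = 7/3)
O(E) = 1/(3 + (1 + E)/(2*E)) (O(E) = 1/(3 + (1 + E)/(E + E)) = 1/(3 + (1 + E)/((2*E))) = 1/(3 + (1/(2*E))*(1 + E)) = 1/(3 + (1 + E)/(2*E)))
x(y, n) = -14*y/3 (x(y, n) = (-7 + 7/3)*y = -14*y/3)
x(O(0*1), 142) + 36408 = -28*0*1/(3*(1 + 7*(0*1))) + 36408 = -28*0/(3*(1 + 7*0)) + 36408 = -28*0/(3*(1 + 0)) + 36408 = -28*0/(3*1) + 36408 = -28*0/3 + 36408 = -14/3*0 + 36408 = 0 + 36408 = 36408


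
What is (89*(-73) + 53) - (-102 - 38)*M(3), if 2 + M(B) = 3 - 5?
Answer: -7004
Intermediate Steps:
M(B) = -4 (M(B) = -2 + (3 - 5) = -2 - 2 = -4)
(89*(-73) + 53) - (-102 - 38)*M(3) = (89*(-73) + 53) - (-102 - 38)*(-4) = (-6497 + 53) - (-140)*(-4) = -6444 - 1*560 = -6444 - 560 = -7004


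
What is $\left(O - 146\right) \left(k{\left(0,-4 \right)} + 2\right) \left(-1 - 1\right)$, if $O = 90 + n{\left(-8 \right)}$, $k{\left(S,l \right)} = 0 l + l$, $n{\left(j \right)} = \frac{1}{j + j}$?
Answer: $- \frac{897}{4} \approx -224.25$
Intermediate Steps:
$n{\left(j \right)} = \frac{1}{2 j}$
$k{\left(S,l \right)} = l$ ($k{\left(S,l \right)} = 0 + l = l$)
$O = \frac{1439}{16}$ ($O = 90 + \frac{1}{2 \left(-8\right)} = 90 + \frac{1}{2} \left(- \frac{1}{8}\right) = 90 - \frac{1}{16} = \frac{1439}{16} \approx 89.938$)
$\left(O - 146\right) \left(k{\left(0,-4 \right)} + 2\right) \left(-1 - 1\right) = \left(\frac{1439}{16} - 146\right) \left(-4 + 2\right) \left(-1 - 1\right) = - \frac{897 \left(- 2 \left(-1 - 1\right)\right)}{16} = - \frac{897 \left(\left(-2\right) \left(-2\right)\right)}{16} = \left(- \frac{897}{16}\right) 4 = - \frac{897}{4}$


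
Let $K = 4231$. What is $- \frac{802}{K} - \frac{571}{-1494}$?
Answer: $\frac{1217713}{6321114} \approx 0.19264$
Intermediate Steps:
$- \frac{802}{K} - \frac{571}{-1494} = - \frac{802}{4231} - \frac{571}{-1494} = \left(-802\right) \frac{1}{4231} - - \frac{571}{1494} = - \frac{802}{4231} + \frac{571}{1494} = \frac{1217713}{6321114}$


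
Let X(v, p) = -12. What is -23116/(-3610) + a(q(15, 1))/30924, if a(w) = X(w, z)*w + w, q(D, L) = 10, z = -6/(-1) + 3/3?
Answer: 178610521/27908910 ≈ 6.3998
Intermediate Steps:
z = 7 (z = -6*(-1) + 3*(1/3) = 6 + 1 = 7)
a(w) = -11*w (a(w) = -12*w + w = -11*w)
-23116/(-3610) + a(q(15, 1))/30924 = -23116/(-3610) - 11*10/30924 = -23116*(-1/3610) - 110*1/30924 = 11558/1805 - 55/15462 = 178610521/27908910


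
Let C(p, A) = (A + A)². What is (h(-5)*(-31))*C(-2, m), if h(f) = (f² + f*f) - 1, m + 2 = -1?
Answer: -54684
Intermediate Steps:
m = -3 (m = -2 - 1 = -3)
C(p, A) = 4*A² (C(p, A) = (2*A)² = 4*A²)
h(f) = -1 + 2*f² (h(f) = (f² + f²) - 1 = 2*f² - 1 = -1 + 2*f²)
(h(-5)*(-31))*C(-2, m) = ((-1 + 2*(-5)²)*(-31))*(4*(-3)²) = ((-1 + 2*25)*(-31))*(4*9) = ((-1 + 50)*(-31))*36 = (49*(-31))*36 = -1519*36 = -54684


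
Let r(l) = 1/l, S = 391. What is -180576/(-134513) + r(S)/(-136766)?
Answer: 9656392836943/7193150738578 ≈ 1.3424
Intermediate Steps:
-180576/(-134513) + r(S)/(-136766) = -180576/(-134513) + 1/(391*(-136766)) = -180576*(-1/134513) + (1/391)*(-1/136766) = 180576/134513 - 1/53475506 = 9656392836943/7193150738578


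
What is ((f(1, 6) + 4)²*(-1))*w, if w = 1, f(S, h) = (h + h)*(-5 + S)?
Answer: -1936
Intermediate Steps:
f(S, h) = 2*h*(-5 + S) (f(S, h) = (2*h)*(-5 + S) = 2*h*(-5 + S))
((f(1, 6) + 4)²*(-1))*w = ((2*6*(-5 + 1) + 4)²*(-1))*1 = ((2*6*(-4) + 4)²*(-1))*1 = ((-48 + 4)²*(-1))*1 = ((-44)²*(-1))*1 = (1936*(-1))*1 = -1936*1 = -1936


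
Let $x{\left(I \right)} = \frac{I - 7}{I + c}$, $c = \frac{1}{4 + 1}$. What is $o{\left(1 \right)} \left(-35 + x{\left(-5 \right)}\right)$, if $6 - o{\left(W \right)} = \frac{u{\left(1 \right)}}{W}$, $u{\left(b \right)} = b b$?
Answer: $- \frac{325}{2} \approx -162.5$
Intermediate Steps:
$u{\left(b \right)} = b^{2}$
$o{\left(W \right)} = 6 - \frac{1}{W}$ ($o{\left(W \right)} = 6 - \frac{1^{2}}{W} = 6 - 1 \frac{1}{W} = 6 - \frac{1}{W}$)
$c = \frac{1}{5} \approx 0.2$
$x{\left(I \right)} = \frac{-7 + I}{\frac{1}{5} + I}$ ($x{\left(I \right)} = \frac{I - 7}{I + \frac{1}{5}} = \frac{-7 + I}{\frac{1}{5} + I}$)
$o{\left(1 \right)} \left(-35 + x{\left(-5 \right)}\right) = \left(6 - 1^{-1}\right) \left(-35 + \frac{5 \left(-7 - 5\right)}{1 + 5 \left(-5\right)}\right) = \left(6 - 1\right) \left(-35 + 5 \frac{1}{1 - 25} \left(-12\right)\right) = \left(6 - 1\right) \left(-35 + 5 \frac{1}{-24} \left(-12\right)\right) = 5 \left(-35 + 5 \left(- \frac{1}{24}\right) \left(-12\right)\right) = 5 \left(-35 + \frac{5}{2}\right) = 5 \left(- \frac{65}{2}\right) = - \frac{325}{2}$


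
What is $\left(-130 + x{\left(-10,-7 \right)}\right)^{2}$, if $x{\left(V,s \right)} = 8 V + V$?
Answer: $48400$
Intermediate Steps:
$x{\left(V,s \right)} = 9 V$
$\left(-130 + x{\left(-10,-7 \right)}\right)^{2} = \left(-130 + 9 \left(-10\right)\right)^{2} = \left(-130 - 90\right)^{2} = \left(-220\right)^{2} = 48400$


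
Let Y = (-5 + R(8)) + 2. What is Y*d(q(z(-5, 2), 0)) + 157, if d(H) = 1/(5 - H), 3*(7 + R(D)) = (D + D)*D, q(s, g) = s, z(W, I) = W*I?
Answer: 7163/45 ≈ 159.18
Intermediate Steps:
z(W, I) = I*W
R(D) = -7 + 2*D**2/3 (R(D) = -7 + ((D + D)*D)/3 = -7 + ((2*D)*D)/3 = -7 + (2*D**2)/3 = -7 + 2*D**2/3)
Y = 98/3 (Y = (-5 + (-7 + (2/3)*8**2)) + 2 = (-5 + (-7 + (2/3)*64)) + 2 = (-5 + (-7 + 128/3)) + 2 = (-5 + 107/3) + 2 = 92/3 + 2 = 98/3 ≈ 32.667)
Y*d(q(z(-5, 2), 0)) + 157 = 98*(-1/(-5 + 2*(-5)))/3 + 157 = 98*(-1/(-5 - 10))/3 + 157 = 98*(-1/(-15))/3 + 157 = 98*(-1*(-1/15))/3 + 157 = (98/3)*(1/15) + 157 = 98/45 + 157 = 7163/45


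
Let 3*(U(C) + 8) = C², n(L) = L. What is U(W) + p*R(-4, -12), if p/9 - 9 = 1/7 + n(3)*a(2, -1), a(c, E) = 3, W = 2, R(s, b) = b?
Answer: -41288/21 ≈ -1966.1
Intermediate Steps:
p = 1143/7 (p = 81 + 9*(1/7 + 3*3) = 81 + 9*(⅐ + 9) = 81 + 9*(64/7) = 81 + 576/7 = 1143/7 ≈ 163.29)
U(C) = -8 + C²/3
U(W) + p*R(-4, -12) = (-8 + (⅓)*2²) + (1143/7)*(-12) = (-8 + (⅓)*4) - 13716/7 = (-8 + 4/3) - 13716/7 = -20/3 - 13716/7 = -41288/21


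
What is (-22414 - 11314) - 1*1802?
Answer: -35530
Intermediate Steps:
(-22414 - 11314) - 1*1802 = -33728 - 1802 = -35530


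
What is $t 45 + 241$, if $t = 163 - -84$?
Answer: $11356$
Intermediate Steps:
$t = 247$ ($t = 163 + 84 = 247$)
$t 45 + 241 = 247 \cdot 45 + 241 = 11115 + 241 = 11356$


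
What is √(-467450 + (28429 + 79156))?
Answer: 3*I*√39985 ≈ 599.89*I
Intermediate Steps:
√(-467450 + (28429 + 79156)) = √(-467450 + 107585) = √(-359865) = 3*I*√39985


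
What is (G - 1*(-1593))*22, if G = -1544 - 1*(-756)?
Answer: 17710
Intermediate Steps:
G = -788 (G = -1544 + 756 = -788)
(G - 1*(-1593))*22 = (-788 - 1*(-1593))*22 = (-788 + 1593)*22 = 805*22 = 17710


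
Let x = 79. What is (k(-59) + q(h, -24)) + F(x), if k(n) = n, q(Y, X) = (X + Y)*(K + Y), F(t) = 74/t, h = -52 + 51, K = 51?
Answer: -103337/79 ≈ -1308.1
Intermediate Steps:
h = -1
q(Y, X) = (51 + Y)*(X + Y) (q(Y, X) = (X + Y)*(51 + Y) = (51 + Y)*(X + Y))
(k(-59) + q(h, -24)) + F(x) = (-59 + ((-1)² + 51*(-24) + 51*(-1) - 24*(-1))) + 74/79 = (-59 + (1 - 1224 - 51 + 24)) + 74*(1/79) = (-59 - 1250) + 74/79 = -1309 + 74/79 = -103337/79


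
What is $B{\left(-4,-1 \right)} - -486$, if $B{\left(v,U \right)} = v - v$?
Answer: $486$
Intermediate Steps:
$B{\left(v,U \right)} = 0$
$B{\left(-4,-1 \right)} - -486 = 0 - -486 = 0 + 486 = 486$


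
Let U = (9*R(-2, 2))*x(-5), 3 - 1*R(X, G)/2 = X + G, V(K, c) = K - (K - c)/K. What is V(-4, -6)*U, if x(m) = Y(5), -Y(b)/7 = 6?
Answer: 7938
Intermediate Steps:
Y(b) = -42 (Y(b) = -7*6 = -42)
x(m) = -42
V(K, c) = K - (K - c)/K
R(X, G) = 6 - 2*G - 2*X (R(X, G) = 6 - 2*(X + G) = 6 - 2*(G + X) = 6 + (-2*G - 2*X) = 6 - 2*G - 2*X)
U = -2268 (U = (9*(6 - 2*2 - 2*(-2)))*(-42) = (9*(6 - 4 + 4))*(-42) = (9*6)*(-42) = 54*(-42) = -2268)
V(-4, -6)*U = (-1 - 4 - 6/(-4))*(-2268) = (-1 - 4 - 6*(-1/4))*(-2268) = (-1 - 4 + 3/2)*(-2268) = -7/2*(-2268) = 7938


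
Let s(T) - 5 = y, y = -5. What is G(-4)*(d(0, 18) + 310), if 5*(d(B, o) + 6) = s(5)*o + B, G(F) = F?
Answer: -1216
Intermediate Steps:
s(T) = 0 (s(T) = 5 - 5 = 0)
d(B, o) = -6 + B/5 (d(B, o) = -6 + (0*o + B)/5 = -6 + (0 + B)/5 = -6 + B/5)
G(-4)*(d(0, 18) + 310) = -4*((-6 + (⅕)*0) + 310) = -4*((-6 + 0) + 310) = -4*(-6 + 310) = -4*304 = -1216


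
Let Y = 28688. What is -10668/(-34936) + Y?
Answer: 250563659/8734 ≈ 28688.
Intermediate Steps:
-10668/(-34936) + Y = -10668/(-34936) + 28688 = -10668*(-1/34936) + 28688 = 2667/8734 + 28688 = 250563659/8734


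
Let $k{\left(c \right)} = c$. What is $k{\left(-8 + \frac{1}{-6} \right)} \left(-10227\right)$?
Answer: $\frac{167041}{2} \approx 83521.0$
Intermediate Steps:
$k{\left(-8 + \frac{1}{-6} \right)} \left(-10227\right) = \left(-8 + \frac{1}{-6}\right) \left(-10227\right) = \left(-8 - \frac{1}{6}\right) \left(-10227\right) = \left(- \frac{49}{6}\right) \left(-10227\right) = \frac{167041}{2}$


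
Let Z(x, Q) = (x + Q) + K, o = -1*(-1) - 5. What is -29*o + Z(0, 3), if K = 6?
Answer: 125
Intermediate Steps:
o = -4 (o = 1 - 5 = -4)
Z(x, Q) = 6 + Q + x (Z(x, Q) = (x + Q) + 6 = (Q + x) + 6 = 6 + Q + x)
-29*o + Z(0, 3) = -29*(-4) + (6 + 3 + 0) = 116 + 9 = 125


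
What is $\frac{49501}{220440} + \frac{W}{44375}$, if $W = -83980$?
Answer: $- \frac{652637773}{391281000} \approx -1.668$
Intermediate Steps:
$\frac{49501}{220440} + \frac{W}{44375} = \frac{49501}{220440} - \frac{83980}{44375} = 49501 \cdot \frac{1}{220440} - \frac{16796}{8875} = \frac{49501}{220440} - \frac{16796}{8875} = - \frac{652637773}{391281000}$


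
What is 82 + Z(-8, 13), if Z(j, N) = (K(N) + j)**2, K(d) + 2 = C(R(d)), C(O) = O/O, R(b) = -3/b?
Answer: 163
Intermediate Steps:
C(O) = 1
K(d) = -1 (K(d) = -2 + 1 = -1)
Z(j, N) = (-1 + j)**2
82 + Z(-8, 13) = 82 + (-1 - 8)**2 = 82 + (-9)**2 = 82 + 81 = 163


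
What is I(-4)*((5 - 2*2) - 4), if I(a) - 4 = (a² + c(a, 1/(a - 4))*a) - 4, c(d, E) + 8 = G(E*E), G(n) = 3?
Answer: -108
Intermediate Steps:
c(d, E) = -5 (c(d, E) = -8 + 3 = -5)
I(a) = a² - 5*a (I(a) = 4 + ((a² - 5*a) - 4) = 4 + (-4 + a² - 5*a) = a² - 5*a)
I(-4)*((5 - 2*2) - 4) = (-4*(-5 - 4))*((5 - 2*2) - 4) = (-4*(-9))*((5 - 4) - 4) = 36*(1 - 4) = 36*(-3) = -108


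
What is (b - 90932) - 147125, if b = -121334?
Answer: -359391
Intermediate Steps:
(b - 90932) - 147125 = (-121334 - 90932) - 147125 = -212266 - 147125 = -359391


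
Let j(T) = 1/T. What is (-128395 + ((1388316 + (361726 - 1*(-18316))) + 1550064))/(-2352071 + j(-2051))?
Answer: -6542745377/4824097622 ≈ -1.3563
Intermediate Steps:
(-128395 + ((1388316 + (361726 - 1*(-18316))) + 1550064))/(-2352071 + j(-2051)) = (-128395 + ((1388316 + (361726 - 1*(-18316))) + 1550064))/(-2352071 + 1/(-2051)) = (-128395 + ((1388316 + (361726 + 18316)) + 1550064))/(-2352071 - 1/2051) = (-128395 + ((1388316 + 380042) + 1550064))/(-4824097622/2051) = (-128395 + (1768358 + 1550064))*(-2051/4824097622) = (-128395 + 3318422)*(-2051/4824097622) = 3190027*(-2051/4824097622) = -6542745377/4824097622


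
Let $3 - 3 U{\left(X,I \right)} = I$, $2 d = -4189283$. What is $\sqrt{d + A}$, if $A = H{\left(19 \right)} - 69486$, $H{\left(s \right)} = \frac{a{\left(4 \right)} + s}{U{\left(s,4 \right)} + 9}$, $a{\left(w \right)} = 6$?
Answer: $\frac{2 i \sqrt{91434265}}{13} \approx 1471.1 i$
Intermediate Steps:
$d = - \frac{4189283}{2}$ ($d = \frac{1}{2} \left(-4189283\right) = - \frac{4189283}{2} \approx -2.0946 \cdot 10^{6}$)
$U{\left(X,I \right)} = 1 - \frac{I}{3}$
$H{\left(s \right)} = \frac{9}{13} + \frac{3 s}{26}$ ($H{\left(s \right)} = \frac{6 + s}{\left(1 - \frac{4}{3}\right) + 9} = \frac{6 + s}{- \frac{1}{3} + 9} = \frac{6 + s}{\frac{26}{3}} = \left(6 + s\right) \frac{3}{26} = \frac{9}{13} + \frac{3 s}{26}$)
$A = - \frac{1806561}{26}$ ($A = \left(\frac{9}{13} + \frac{3}{26} \cdot 19\right) - 69486 = \left(\frac{9}{13} + \frac{57}{26}\right) - 69486 = \frac{75}{26} - 69486 = - \frac{1806561}{26} \approx -69483.0$)
$\sqrt{d + A} = \sqrt{- \frac{4189283}{2} - \frac{1806561}{26}} = \sqrt{- \frac{28133620}{13}} = \frac{2 i \sqrt{91434265}}{13}$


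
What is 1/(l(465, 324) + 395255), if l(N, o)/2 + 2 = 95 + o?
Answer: 1/396089 ≈ 2.5247e-6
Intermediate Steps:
l(N, o) = 186 + 2*o (l(N, o) = -4 + 2*(95 + o) = -4 + (190 + 2*o) = 186 + 2*o)
1/(l(465, 324) + 395255) = 1/((186 + 2*324) + 395255) = 1/((186 + 648) + 395255) = 1/(834 + 395255) = 1/396089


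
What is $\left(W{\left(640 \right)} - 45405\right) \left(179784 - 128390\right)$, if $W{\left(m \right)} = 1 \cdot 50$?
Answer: $-2330974870$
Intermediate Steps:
$W{\left(m \right)} = 50$
$\left(W{\left(640 \right)} - 45405\right) \left(179784 - 128390\right) = \left(50 - 45405\right) \left(179784 - 128390\right) = \left(-45355\right) 51394 = -2330974870$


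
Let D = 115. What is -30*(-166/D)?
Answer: 996/23 ≈ 43.304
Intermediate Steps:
-30*(-166/D) = -30/(115/(-166)) = -30/(115*(-1/166)) = -30/(-115/166) = -30*(-166/115) = 996/23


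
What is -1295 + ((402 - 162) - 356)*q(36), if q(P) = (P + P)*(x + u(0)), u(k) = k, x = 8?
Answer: -68111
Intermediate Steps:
q(P) = 16*P (q(P) = (P + P)*(8 + 0) = (2*P)*8 = 16*P)
-1295 + ((402 - 162) - 356)*q(36) = -1295 + ((402 - 162) - 356)*(16*36) = -1295 + (240 - 356)*576 = -1295 - 116*576 = -1295 - 66816 = -68111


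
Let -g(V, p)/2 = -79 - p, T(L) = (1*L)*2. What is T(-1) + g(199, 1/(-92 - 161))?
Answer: 39466/253 ≈ 155.99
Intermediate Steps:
T(L) = 2*L (T(L) = L*2 = 2*L)
g(V, p) = 158 + 2*p (g(V, p) = -2*(-79 - p) = 158 + 2*p)
T(-1) + g(199, 1/(-92 - 161)) = 2*(-1) + (158 + 2/(-92 - 161)) = -2 + (158 + 2/(-253)) = -2 + (158 + 2*(-1/253)) = -2 + (158 - 2/253) = -2 + 39972/253 = 39466/253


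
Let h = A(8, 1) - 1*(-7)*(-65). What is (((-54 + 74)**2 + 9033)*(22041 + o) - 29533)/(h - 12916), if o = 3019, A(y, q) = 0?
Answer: -78787149/4457 ≈ -17677.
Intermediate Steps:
h = -455 (h = 0 - 1*(-7)*(-65) = 0 + 7*(-65) = 0 - 455 = -455)
(((-54 + 74)**2 + 9033)*(22041 + o) - 29533)/(h - 12916) = (((-54 + 74)**2 + 9033)*(22041 + 3019) - 29533)/(-455 - 12916) = ((20**2 + 9033)*25060 - 29533)/(-13371) = ((400 + 9033)*25060 - 29533)*(-1/13371) = (9433*25060 - 29533)*(-1/13371) = (236390980 - 29533)*(-1/13371) = 236361447*(-1/13371) = -78787149/4457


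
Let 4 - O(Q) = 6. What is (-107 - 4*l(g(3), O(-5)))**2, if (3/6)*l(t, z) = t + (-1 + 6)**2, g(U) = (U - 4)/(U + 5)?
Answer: 93636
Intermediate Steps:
g(U) = (-4 + U)/(5 + U)
O(Q) = -2 (O(Q) = 4 - 1*6 = 4 - 6 = -2)
l(t, z) = 50 + 2*t (l(t, z) = 2*(t + (-1 + 6)**2) = 2*(t + 5**2) = 2*(t + 25) = 2*(25 + t) = 50 + 2*t)
(-107 - 4*l(g(3), O(-5)))**2 = (-107 - 4*(50 + 2*((-4 + 3)/(5 + 3))))**2 = (-107 - 4*(50 + 2*(-1/8)))**2 = (-107 - 4*(50 - 1/4))**2 = (-107 - 4*199/4)**2 = (-107 - 199)**2 = (-306)**2 = 93636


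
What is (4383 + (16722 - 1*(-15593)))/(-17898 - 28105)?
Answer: -36698/46003 ≈ -0.79773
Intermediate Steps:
(4383 + (16722 - 1*(-15593)))/(-17898 - 28105) = (4383 + (16722 + 15593))/(-46003) = (4383 + 32315)*(-1/46003) = 36698*(-1/46003) = -36698/46003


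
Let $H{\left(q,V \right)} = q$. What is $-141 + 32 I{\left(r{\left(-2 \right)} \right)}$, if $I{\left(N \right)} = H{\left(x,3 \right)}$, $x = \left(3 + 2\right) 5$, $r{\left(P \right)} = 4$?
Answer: $659$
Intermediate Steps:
$x = 25$ ($x = 5 \cdot 5 = 25$)
$I{\left(N \right)} = 25$
$-141 + 32 I{\left(r{\left(-2 \right)} \right)} = -141 + 32 \cdot 25 = -141 + 800 = 659$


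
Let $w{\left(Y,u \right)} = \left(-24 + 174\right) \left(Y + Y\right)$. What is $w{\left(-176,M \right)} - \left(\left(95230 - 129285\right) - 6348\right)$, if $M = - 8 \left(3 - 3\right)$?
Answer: $-12397$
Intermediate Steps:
$M = 0$ ($M = \left(-8\right) 0 = 0$)
$w{\left(Y,u \right)} = 300 Y$ ($w{\left(Y,u \right)} = 150 \cdot 2 Y = 300 Y$)
$w{\left(-176,M \right)} - \left(\left(95230 - 129285\right) - 6348\right) = 300 \left(-176\right) - \left(\left(95230 - 129285\right) - 6348\right) = -52800 - \left(-34055 - 6348\right) = -52800 - -40403 = -52800 + 40403 = -12397$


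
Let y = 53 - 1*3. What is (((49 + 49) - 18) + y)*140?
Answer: 18200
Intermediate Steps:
y = 50 (y = 53 - 3 = 50)
(((49 + 49) - 18) + y)*140 = (((49 + 49) - 18) + 50)*140 = ((98 - 18) + 50)*140 = (80 + 50)*140 = 130*140 = 18200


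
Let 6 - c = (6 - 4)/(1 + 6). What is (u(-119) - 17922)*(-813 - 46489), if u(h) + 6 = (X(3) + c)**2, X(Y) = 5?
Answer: 41287408794/49 ≈ 8.4260e+8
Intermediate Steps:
c = 40/7 (c = 6 - (6 - 4)/(1 + 6) = 6 - 2/7 = 40/7 ≈ 5.7143)
u(h) = 5331/49 (u(h) = -6 + (5 + 40/7)**2 = -6 + (75/7)**2 = -6 + 5625/49 = 5331/49)
(u(-119) - 17922)*(-813 - 46489) = (5331/49 - 17922)*(-813 - 46489) = -872847/49*(-47302) = 41287408794/49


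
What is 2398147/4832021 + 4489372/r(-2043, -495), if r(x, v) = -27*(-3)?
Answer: 21692934030719/391393701 ≈ 55425.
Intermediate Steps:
r(x, v) = 81
2398147/4832021 + 4489372/r(-2043, -495) = 2398147/4832021 + 4489372/81 = 21692934030719/391393701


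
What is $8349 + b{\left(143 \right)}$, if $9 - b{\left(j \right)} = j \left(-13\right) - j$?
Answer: $10360$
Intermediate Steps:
$b{\left(j \right)} = 9 + 14 j$ ($b{\left(j \right)} = 9 - \left(j \left(-13\right) - j\right) = 9 - \left(- 13 j - j\right) = 9 - - 14 j = 9 + 14 j$)
$8349 + b{\left(143 \right)} = 8349 + \left(9 + 14 \cdot 143\right) = 8349 + \left(9 + 2002\right) = 8349 + 2011 = 10360$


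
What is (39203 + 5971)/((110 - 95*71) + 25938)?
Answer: 45174/19303 ≈ 2.3403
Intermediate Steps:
(39203 + 5971)/((110 - 95*71) + 25938) = 45174/((110 - 6745) + 25938) = 45174/(-6635 + 25938) = 45174/19303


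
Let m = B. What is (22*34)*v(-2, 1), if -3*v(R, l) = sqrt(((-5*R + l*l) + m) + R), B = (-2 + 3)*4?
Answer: -748*sqrt(13)/3 ≈ -898.98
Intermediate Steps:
B = 4 (B = 1*4 = 4)
m = 4
v(R, l) = -sqrt(4 + l**2 - 4*R)/3 (v(R, l) = -sqrt(((-5*R + l*l) + 4) + R)/3 = -sqrt(((-5*R + l**2) + 4) + R)/3 = -sqrt(((l**2 - 5*R) + 4) + R)/3 = -sqrt((4 + l**2 - 5*R) + R)/3 = -sqrt(4 + l**2 - 4*R)/3)
(22*34)*v(-2, 1) = (22*34)*(-sqrt(4 + 1**2 - 4*(-2))/3) = 748*(-sqrt(4 + 1 + 8)/3) = 748*(-sqrt(13)/3) = -748*sqrt(13)/3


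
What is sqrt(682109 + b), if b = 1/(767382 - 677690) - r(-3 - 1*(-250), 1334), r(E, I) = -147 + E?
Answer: sqrt(1371631754807867)/44846 ≈ 825.84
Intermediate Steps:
b = -8969199/89692 (b = 1/(767382 - 677690) - (-147 + (-3 - 1*(-250))) = 1/89692 - (-147 + (-3 + 250)) = 1/89692 - (-147 + 247) = 1/89692 - 1*100 = 1/89692 - 100 = -8969199/89692 ≈ -100.00)
sqrt(682109 + b) = sqrt(682109 - 8969199/89692) = sqrt(61170751229/89692) = sqrt(1371631754807867)/44846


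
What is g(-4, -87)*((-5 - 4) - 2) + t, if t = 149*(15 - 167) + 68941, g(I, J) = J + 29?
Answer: 46931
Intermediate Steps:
g(I, J) = 29 + J
t = 46293 (t = 149*(-152) + 68941 = -22648 + 68941 = 46293)
g(-4, -87)*((-5 - 4) - 2) + t = (29 - 87)*((-5 - 4) - 2) + 46293 = -58*(-9 - 2) + 46293 = -58*(-11) + 46293 = 638 + 46293 = 46931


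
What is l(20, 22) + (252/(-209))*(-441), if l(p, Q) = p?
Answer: 115312/209 ≈ 551.73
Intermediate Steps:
l(20, 22) + (252/(-209))*(-441) = 20 + (252/(-209))*(-441) = 20 + (252*(-1/209))*(-441) = 20 - 252/209*(-441) = 20 + 111132/209 = 115312/209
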